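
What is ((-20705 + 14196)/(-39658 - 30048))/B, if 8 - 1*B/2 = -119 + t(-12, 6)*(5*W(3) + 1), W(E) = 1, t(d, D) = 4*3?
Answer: 6509/7667660 ≈ 0.00084889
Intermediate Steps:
t(d, D) = 12
B = 110 (B = 16 - 2*(-119 + 12*(5*1 + 1)) = 16 - 2*(-119 + 12*(5 + 1)) = 16 - 2*(-119 + 12*6) = 16 - 2*(-119 + 72) = 16 - 2*(-47) = 16 + 94 = 110)
((-20705 + 14196)/(-39658 - 30048))/B = ((-20705 + 14196)/(-39658 - 30048))/110 = -6509/(-69706)*(1/110) = -6509*(-1/69706)*(1/110) = (6509/69706)*(1/110) = 6509/7667660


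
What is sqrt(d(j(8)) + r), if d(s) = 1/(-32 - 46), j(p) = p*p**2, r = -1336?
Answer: I*sqrt(8128302)/78 ≈ 36.552*I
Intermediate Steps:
j(p) = p**3
d(s) = -1/78 (d(s) = 1/(-78) = -1/78)
sqrt(d(j(8)) + r) = sqrt(-1/78 - 1336) = sqrt(-104209/78) = I*sqrt(8128302)/78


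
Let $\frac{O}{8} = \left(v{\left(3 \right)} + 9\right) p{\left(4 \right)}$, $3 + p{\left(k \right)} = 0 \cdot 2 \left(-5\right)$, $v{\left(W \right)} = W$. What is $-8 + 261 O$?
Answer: $-75176$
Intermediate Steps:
$p{\left(k \right)} = -3$ ($p{\left(k \right)} = -3 + 0 \cdot 2 \left(-5\right) = -3 + 0 \left(-5\right) = -3 + 0 = -3$)
$O = -288$ ($O = 8 \left(3 + 9\right) \left(-3\right) = 8 \cdot 12 \left(-3\right) = 8 \left(-36\right) = -288$)
$-8 + 261 O = -8 + 261 \left(-288\right) = -8 - 75168 = -75176$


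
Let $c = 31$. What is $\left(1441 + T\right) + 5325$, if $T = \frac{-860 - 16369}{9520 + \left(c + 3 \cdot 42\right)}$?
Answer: $\frac{65457353}{9677} \approx 6764.2$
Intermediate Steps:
$T = - \frac{17229}{9677}$ ($T = \frac{-860 - 16369}{9520 + \left(31 + 3 \cdot 42\right)} = - \frac{17229}{9520 + \left(31 + 126\right)} = - \frac{17229}{9520 + 157} = - \frac{17229}{9677} \approx -1.7804$)
$\left(1441 + T\right) + 5325 = \left(1441 - \frac{17229}{9677}\right) + 5325 = \frac{13927328}{9677} + 5325 = \frac{65457353}{9677}$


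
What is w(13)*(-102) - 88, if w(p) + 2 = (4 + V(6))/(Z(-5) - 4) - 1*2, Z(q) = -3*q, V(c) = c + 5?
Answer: 1990/11 ≈ 180.91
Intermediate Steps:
V(c) = 5 + c
w(p) = -29/11 (w(p) = -2 + ((4 + (5 + 6))/(-3*(-5) - 4) - 1*2) = -2 + ((4 + 11)/(15 - 4) - 2) = -2 + (15/11 - 2) = -2 - 7/11 = -29/11)
w(13)*(-102) - 88 = -29/11*(-102) - 88 = 2958/11 - 88 = 1990/11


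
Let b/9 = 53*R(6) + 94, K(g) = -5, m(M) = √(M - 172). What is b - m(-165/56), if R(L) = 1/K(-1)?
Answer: 3753/5 - I*√137158/28 ≈ 750.6 - 13.227*I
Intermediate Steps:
m(M) = √(-172 + M)
R(L) = -⅕ (R(L) = 1/(-5) = -⅕)
b = 3753/5 (b = 9*(53*(-⅕) + 94) = 9*(-53/5 + 94) = 9*(417/5) = 3753/5 ≈ 750.60)
b - m(-165/56) = 3753/5 - √(-172 - 165/56) = 3753/5 - √(-9797/56) = 3753/5 - I*√137158/28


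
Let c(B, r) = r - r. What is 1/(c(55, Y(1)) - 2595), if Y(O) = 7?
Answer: -1/2595 ≈ -0.00038536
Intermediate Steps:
c(B, r) = 0
1/(c(55, Y(1)) - 2595) = 1/(0 - 2595) = 1/(-2595) = -1/2595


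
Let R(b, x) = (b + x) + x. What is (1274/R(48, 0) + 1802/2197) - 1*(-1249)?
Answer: 67300009/52728 ≈ 1276.4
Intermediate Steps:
R(b, x) = b + 2*x
(1274/R(48, 0) + 1802/2197) - 1*(-1249) = (1274/(48 + 2*0) + 1802/2197) - 1*(-1249) = (1274/(48 + 0) + 1802*(1/2197)) + 1249 = (1274/48 + 1802/2197) + 1249 = (1274*(1/48) + 1802/2197) + 1249 = (637/24 + 1802/2197) + 1249 = 1442737/52728 + 1249 = 67300009/52728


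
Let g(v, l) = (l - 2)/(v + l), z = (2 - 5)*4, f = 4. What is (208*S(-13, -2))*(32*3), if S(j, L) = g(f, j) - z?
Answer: 272896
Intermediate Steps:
z = -12 (z = -3*4 = -12)
g(v, l) = (-2 + l)/(l + v)
S(j, L) = 12 + (-2 + j)/(4 + j) (S(j, L) = (-2 + j)/(j + 4) - 1*(-12) = (-2 + j)/(4 + j) + 12 = 12 + (-2 + j)/(4 + j))
(208*S(-13, -2))*(32*3) = (208*((46 + 13*(-13))/(4 - 13)))*(32*3) = (208*((46 - 169)/(-9)))*96 = (208*(-⅑*(-123)))*96 = (208*(41/3))*96 = (8528/3)*96 = 272896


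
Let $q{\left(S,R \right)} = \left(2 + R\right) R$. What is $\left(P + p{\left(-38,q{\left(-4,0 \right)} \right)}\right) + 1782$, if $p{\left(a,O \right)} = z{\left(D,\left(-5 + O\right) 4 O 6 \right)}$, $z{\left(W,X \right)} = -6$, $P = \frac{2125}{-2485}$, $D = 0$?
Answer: $\frac{882247}{497} \approx 1775.1$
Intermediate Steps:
$q{\left(S,R \right)} = R \left(2 + R\right)$
$P = - \frac{425}{497}$ ($P = 2125 \left(- \frac{1}{2485}\right) = - \frac{425}{497} \approx -0.85513$)
$p{\left(a,O \right)} = -6$
$\left(P + p{\left(-38,q{\left(-4,0 \right)} \right)}\right) + 1782 = \left(- \frac{425}{497} - 6\right) + 1782 = - \frac{3407}{497} + 1782 = \frac{882247}{497}$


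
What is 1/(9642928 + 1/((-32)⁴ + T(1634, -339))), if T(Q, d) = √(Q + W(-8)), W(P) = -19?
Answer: 623677143896146352/6014073793836773534673393 + √1615/102239254495225150089447681 ≈ 1.0370e-7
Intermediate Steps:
T(Q, d) = √(-19 + Q) (T(Q, d) = √(Q - 19) = √(-19 + Q))
1/(9642928 + 1/((-32)⁴ + T(1634, -339))) = 1/(9642928 + 1/((-32)⁴ + √(-19 + 1634))) = 1/(9642928 + 1/(1048576 + √1615))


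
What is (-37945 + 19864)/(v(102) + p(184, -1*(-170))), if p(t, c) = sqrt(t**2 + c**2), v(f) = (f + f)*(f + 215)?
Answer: -292315527/1045471867 + 18081*sqrt(15689)/2090943734 ≈ -0.27852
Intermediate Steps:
v(f) = 2*f*(215 + f) (v(f) = (2*f)*(215 + f) = 2*f*(215 + f))
p(t, c) = sqrt(c**2 + t**2)
(-37945 + 19864)/(v(102) + p(184, -1*(-170))) = (-37945 + 19864)/(2*102*(215 + 102) + sqrt((-1*(-170))**2 + 184**2)) = -18081/(2*102*317 + sqrt(170**2 + 33856)) = -18081/(64668 + sqrt(28900 + 33856)) = -18081/(64668 + sqrt(62756)) = -18081/(64668 + 2*sqrt(15689))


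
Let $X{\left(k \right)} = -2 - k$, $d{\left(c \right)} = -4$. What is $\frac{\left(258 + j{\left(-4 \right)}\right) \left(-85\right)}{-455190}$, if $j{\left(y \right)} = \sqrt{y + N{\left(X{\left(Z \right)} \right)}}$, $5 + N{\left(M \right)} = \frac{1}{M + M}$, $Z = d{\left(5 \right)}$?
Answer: $\frac{731}{15173} + \frac{17 i \sqrt{35}}{182076} \approx 0.048178 + 0.00055237 i$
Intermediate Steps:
$Z = -4$
$N{\left(M \right)} = -5 + \frac{1}{2 M}$ ($N{\left(M \right)} = -5 + \frac{1}{M + M} = -5 + \frac{1}{2 M}$)
$j{\left(y \right)} = \sqrt{- \frac{19}{4} + y}$ ($j{\left(y \right)} = \sqrt{y - \left(5 - \frac{1}{2 \left(-2 - -4\right)}\right)} = \sqrt{y - \left(5 - \frac{1}{2 \left(-2 + 4\right)}\right)} = \sqrt{y - \left(5 - \frac{1}{2 \cdot 2}\right)} = \sqrt{y + \left(-5 + \frac{1}{2} \cdot \frac{1}{2}\right)} = \sqrt{y + \left(-5 + \frac{1}{4}\right)} = \sqrt{y - \frac{19}{4}} = \sqrt{- \frac{19}{4} + y}$)
$\frac{\left(258 + j{\left(-4 \right)}\right) \left(-85\right)}{-455190} = \frac{\left(258 + \frac{\sqrt{-19 + 4 \left(-4\right)}}{2}\right) \left(-85\right)}{-455190} = \left(258 + \frac{\sqrt{-19 - 16}}{2}\right) \left(-85\right) \left(- \frac{1}{455190}\right) = \left(258 + \frac{\sqrt{-35}}{2}\right) \left(-85\right) \left(- \frac{1}{455190}\right) = \left(258 + \frac{i \sqrt{35}}{2}\right) \left(-85\right) \left(- \frac{1}{455190}\right) = \left(-21930 - \frac{85 i \sqrt{35}}{2}\right) \left(- \frac{1}{455190}\right) = \frac{731}{15173} + \frac{17 i \sqrt{35}}{182076}$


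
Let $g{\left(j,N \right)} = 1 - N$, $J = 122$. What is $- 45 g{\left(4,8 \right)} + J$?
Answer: $437$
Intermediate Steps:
$- 45 g{\left(4,8 \right)} + J = - 45 \left(1 - 8\right) + 122 = \left(-45\right) \left(-7\right) + 122 = 315 + 122 = 437$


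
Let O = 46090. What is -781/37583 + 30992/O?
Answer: 564388023/866100235 ≈ 0.65164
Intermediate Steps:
-781/37583 + 30992/O = -781/37583 + 30992/46090 = -781*1/37583 + 30992*(1/46090) = -781/37583 + 15496/23045 = 564388023/866100235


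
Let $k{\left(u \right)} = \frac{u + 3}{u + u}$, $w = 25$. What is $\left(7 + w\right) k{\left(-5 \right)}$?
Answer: $\frac{32}{5} \approx 6.4$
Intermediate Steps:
$k{\left(u \right)} = \frac{3 + u}{2 u}$
$\left(7 + w\right) k{\left(-5 \right)} = \left(7 + 25\right) \frac{3 - 5}{2 \left(-5\right)} = 32 \cdot \frac{1}{2} \left(- \frac{1}{5}\right) \left(-2\right) = 32 \cdot \frac{1}{5} = \frac{32}{5}$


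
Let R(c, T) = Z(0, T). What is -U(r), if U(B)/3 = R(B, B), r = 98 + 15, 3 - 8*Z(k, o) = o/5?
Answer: 147/20 ≈ 7.3500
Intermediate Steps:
Z(k, o) = 3/8 - o/40 (Z(k, o) = 3/8 - o/(8*5) = 3/8 - o/40)
r = 113
R(c, T) = 3/8 - T/40
U(B) = 9/8 - 3*B/40 (U(B) = 3*(3/8 - B/40) = 9/8 - 3*B/40)
-U(r) = -(9/8 - 3/40*113) = -(9/8 - 339/40) = -1*(-147/20) = 147/20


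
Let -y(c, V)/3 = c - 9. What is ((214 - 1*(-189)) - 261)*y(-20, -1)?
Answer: 12354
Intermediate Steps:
y(c, V) = 27 - 3*c (y(c, V) = -3*(c - 9) = -3*(-9 + c) = 27 - 3*c)
((214 - 1*(-189)) - 261)*y(-20, -1) = ((214 - 1*(-189)) - 261)*(27 - 3*(-20)) = ((214 + 189) - 261)*(27 + 60) = (403 - 261)*87 = 142*87 = 12354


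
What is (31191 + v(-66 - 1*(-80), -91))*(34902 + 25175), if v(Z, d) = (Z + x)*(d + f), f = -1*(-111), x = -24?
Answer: 1861846307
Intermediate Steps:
f = 111
v(Z, d) = (-24 + Z)*(111 + d) (v(Z, d) = (Z - 24)*(d + 111) = (-24 + Z)*(111 + d))
(31191 + v(-66 - 1*(-80), -91))*(34902 + 25175) = (31191 + (-2664 - 24*(-91) + 111*(-66 - 1*(-80)) + (-66 - 1*(-80))*(-91)))*(34902 + 25175) = (31191 + (-2664 + 2184 + 111*(-66 + 80) + (-66 + 80)*(-91)))*60077 = (31191 + (-2664 + 2184 + 111*14 + 14*(-91)))*60077 = (31191 + (-2664 + 2184 + 1554 - 1274))*60077 = (31191 - 200)*60077 = 30991*60077 = 1861846307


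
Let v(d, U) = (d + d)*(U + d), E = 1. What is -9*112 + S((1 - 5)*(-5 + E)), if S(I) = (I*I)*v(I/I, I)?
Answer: 7696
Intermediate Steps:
v(d, U) = 2*d*(U + d) (v(d, U) = (2*d)*(U + d) = 2*d*(U + d))
S(I) = I**2*(2 + 2*I) (S(I) = (I*I)*(2*(I/I)*(I + I/I)) = I**2*(2*1*(I + 1)) = I**2*(2*1*(1 + I)) = I**2*(2 + 2*I))
-9*112 + S((1 - 5)*(-5 + E)) = -9*112 + 2*((1 - 5)*(-5 + 1))**2*(1 + (1 - 5)*(-5 + 1)) = -1008 + 2*(-4*(-4))**2*(1 - 4*(-4)) = -1008 + 2*16**2*(1 + 16) = -1008 + 2*256*17 = -1008 + 8704 = 7696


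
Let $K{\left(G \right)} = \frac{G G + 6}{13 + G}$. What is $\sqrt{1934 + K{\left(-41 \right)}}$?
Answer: $\frac{\sqrt{7495}}{2} \approx 43.287$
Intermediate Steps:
$K{\left(G \right)} = \frac{6 + G^{2}}{13 + G}$ ($K{\left(G \right)} = \frac{G^{2} + 6}{13 + G} = \frac{6 + G^{2}}{13 + G}$)
$\sqrt{1934 + K{\left(-41 \right)}} = \sqrt{1934 + \frac{6 + \left(-41\right)^{2}}{13 - 41}} = \sqrt{1934 + \frac{6 + 1681}{-28}} = \sqrt{1934 - \frac{241}{4}} = \sqrt{\frac{7495}{4}} = \frac{\sqrt{7495}}{2}$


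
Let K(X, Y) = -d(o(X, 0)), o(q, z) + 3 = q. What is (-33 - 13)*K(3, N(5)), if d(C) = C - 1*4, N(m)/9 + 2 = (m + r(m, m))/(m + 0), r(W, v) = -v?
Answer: -184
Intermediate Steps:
o(q, z) = -3 + q
N(m) = -18 (N(m) = -18 + 9*((m - m)/(m + 0)) = -18 + 9*(0/m) = -18 + 9*0 = -18 + 0 = -18)
d(C) = -4 + C (d(C) = C - 4 = -4 + C)
K(X, Y) = 7 - X (K(X, Y) = -(-4 + (-3 + X)) = -(-7 + X) = 7 - X)
(-33 - 13)*K(3, N(5)) = (-33 - 13)*(7 - 1*3) = -46*(7 - 3) = -46*4 = -184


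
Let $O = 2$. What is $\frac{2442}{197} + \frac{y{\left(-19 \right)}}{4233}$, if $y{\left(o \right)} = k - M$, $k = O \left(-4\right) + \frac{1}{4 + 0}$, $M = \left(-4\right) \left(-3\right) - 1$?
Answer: $\frac{13777723}{1111868} \approx 12.392$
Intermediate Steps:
$M = 11$ ($M = 12 - 1 = 11$)
$k = - \frac{31}{4}$ ($k = 2 \left(-4\right) + \frac{1}{4 + 0} = -8 + \frac{1}{4} = - \frac{31}{4} \approx -7.75$)
$y{\left(o \right)} = - \frac{75}{4}$ ($y{\left(o \right)} = - \frac{31}{4} - 11 = - \frac{75}{4}$)
$\frac{2442}{197} + \frac{y{\left(-19 \right)}}{4233} = \frac{2442}{197} - \frac{75}{4 \cdot 4233} = 2442 \cdot \frac{1}{197} - \frac{25}{5644} = \frac{2442}{197} - \frac{25}{5644} = \frac{13777723}{1111868}$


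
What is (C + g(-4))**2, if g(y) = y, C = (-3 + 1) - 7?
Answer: 169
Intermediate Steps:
C = -9 (C = -2 - 7 = -9)
(C + g(-4))**2 = (-9 - 4)**2 = (-13)**2 = 169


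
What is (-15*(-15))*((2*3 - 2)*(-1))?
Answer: -900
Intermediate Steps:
(-15*(-15))*((2*3 - 2)*(-1)) = 225*((6 - 2)*(-1)) = 225*(4*(-1)) = 225*(-4) = -900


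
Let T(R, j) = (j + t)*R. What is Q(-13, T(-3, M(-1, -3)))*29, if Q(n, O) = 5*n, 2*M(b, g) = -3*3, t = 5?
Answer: -1885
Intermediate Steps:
M(b, g) = -9/2 (M(b, g) = (-3*3)/2 = (1/2)*(-9) = -9/2)
T(R, j) = R*(5 + j) (T(R, j) = (j + 5)*R = (5 + j)*R = R*(5 + j))
Q(-13, T(-3, M(-1, -3)))*29 = (5*(-13))*29 = -65*29 = -1885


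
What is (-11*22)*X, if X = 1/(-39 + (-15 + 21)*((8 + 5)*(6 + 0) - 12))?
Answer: -242/357 ≈ -0.67787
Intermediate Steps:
X = 1/357 (X = 1/(-39 + 6*(13*6 - 12)) = 1/(-39 + 6*(78 - 12)) = 1/(-39 + 6*66) = 1/(-39 + 396) = 1/357 ≈ 0.0028011)
(-11*22)*X = -11*22*(1/357) = -242*1/357 = -242/357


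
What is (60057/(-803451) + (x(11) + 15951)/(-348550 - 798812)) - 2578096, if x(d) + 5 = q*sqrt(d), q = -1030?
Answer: -396102613050071072/153641524377 + 515*sqrt(11)/573681 ≈ -2.5781e+6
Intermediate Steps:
x(d) = -5 - 1030*sqrt(d)
(60057/(-803451) + (x(11) + 15951)/(-348550 - 798812)) - 2578096 = (60057/(-803451) + ((-5 - 1030*sqrt(11)) + 15951)/(-348550 - 798812)) - 2578096 = (60057*(-1/803451) + (15946 - 1030*sqrt(11))/(-1147362)) - 2578096 = (-20019/267817 + (15946 - 1030*sqrt(11))*(-1/1147362)) - 2578096 = (-20019/267817 + (-7973/573681 + 515*sqrt(11)/573681)) - 2578096 = (-13619824880/153641524377 + 515*sqrt(11)/573681) - 2578096 = -396102613050071072/153641524377 + 515*sqrt(11)/573681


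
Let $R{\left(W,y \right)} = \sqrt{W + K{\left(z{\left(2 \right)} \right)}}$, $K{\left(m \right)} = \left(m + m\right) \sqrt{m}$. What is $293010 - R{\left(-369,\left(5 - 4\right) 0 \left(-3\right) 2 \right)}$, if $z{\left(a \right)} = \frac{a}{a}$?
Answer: $293010 - i \sqrt{367} \approx 2.9301 \cdot 10^{5} - 19.157 i$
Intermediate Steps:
$z{\left(a \right)} = 1$
$K{\left(m \right)} = 2 m^{\frac{3}{2}}$ ($K{\left(m \right)} = 2 m \sqrt{m} = 2 m^{\frac{3}{2}}$)
$R{\left(W,y \right)} = \sqrt{2 + W}$ ($R{\left(W,y \right)} = \sqrt{W + 2 \cdot 1^{\frac{3}{2}}} = \sqrt{W + 2 \cdot 1} = \sqrt{W + 2} = \sqrt{2 + W}$)
$293010 - R{\left(-369,\left(5 - 4\right) 0 \left(-3\right) 2 \right)} = 293010 - \sqrt{2 - 369} = 293010 - \sqrt{-367} = 293010 - i \sqrt{367}$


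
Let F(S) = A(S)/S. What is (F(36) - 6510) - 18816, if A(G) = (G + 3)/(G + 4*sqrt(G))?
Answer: -18234707/720 ≈ -25326.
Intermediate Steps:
A(G) = (3 + G)/(G + 4*sqrt(G))
F(S) = (3 + S)/(S*(S + 4*sqrt(S))) (F(S) = ((3 + S)/(S + 4*sqrt(S)))/S = (3 + S)/(S*(S + 4*sqrt(S))))
(F(36) - 6510) - 18816 = ((3 + 36)/(36*(36 + 4*sqrt(36))) - 6510) - 18816 = ((1/36)*39/(36 + 4*6) - 6510) - 18816 = ((1/36)*39/(36 + 24) - 6510) - 18816 = ((1/36)*39/60 - 6510) - 18816 = ((1/36)*(1/60)*39 - 6510) - 18816 = (13/720 - 6510) - 18816 = -4687187/720 - 18816 = -18234707/720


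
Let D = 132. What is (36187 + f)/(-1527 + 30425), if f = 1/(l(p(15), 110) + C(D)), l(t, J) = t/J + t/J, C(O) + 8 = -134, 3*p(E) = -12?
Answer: 282765163/225808972 ≈ 1.2522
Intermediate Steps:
p(E) = -4 (p(E) = (⅓)*(-12) = -4)
C(O) = -142 (C(O) = -8 - 134 = -142)
l(t, J) = 2*t/J
f = -55/7814 (f = 1/(2*(-4)/110 - 142) = 1/(2*(-4)*(1/110) - 142) = 1/(-4/55 - 142) = 1/(-7814/55) = -55/7814 ≈ -0.0070386)
(36187 + f)/(-1527 + 30425) = (36187 - 55/7814)/(-1527 + 30425) = (282765163/7814)/28898 = (282765163/7814)*(1/28898) = 282765163/225808972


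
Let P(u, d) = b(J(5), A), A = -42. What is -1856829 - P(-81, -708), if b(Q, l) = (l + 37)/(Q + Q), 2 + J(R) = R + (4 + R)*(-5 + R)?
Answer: -11140969/6 ≈ -1.8568e+6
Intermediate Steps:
J(R) = -2 + R + (-5 + R)*(4 + R) (J(R) = -2 + (R + (4 + R)*(-5 + R)) = -2 + (R + (-5 + R)*(4 + R)) = -2 + R + (-5 + R)*(4 + R))
b(Q, l) = (37 + l)/(2*Q) (b(Q, l) = (37 + l)/((2*Q)) = (37 + l)*(1/(2*Q)) = (37 + l)/(2*Q))
P(u, d) = -5/6 (P(u, d) = (37 - 42)/(2*(-22 + 5**2)) = (1/2)*(-5)/(-22 + 25) = (1/2)*(-5)/3 = (1/2)*(1/3)*(-5) = -5/6)
-1856829 - P(-81, -708) = -1856829 - 1*(-5/6) = -1856829 + 5/6 = -11140969/6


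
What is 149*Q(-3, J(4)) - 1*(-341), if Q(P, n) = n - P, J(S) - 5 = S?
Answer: 2129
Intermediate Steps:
J(S) = 5 + S
149*Q(-3, J(4)) - 1*(-341) = 149*((5 + 4) - 1*(-3)) - 1*(-341) = 149*(9 + 3) + 341 = 149*12 + 341 = 1788 + 341 = 2129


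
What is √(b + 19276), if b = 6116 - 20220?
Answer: 2*√1293 ≈ 71.917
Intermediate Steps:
b = -14104
√(b + 19276) = √(-14104 + 19276) = √5172 = 2*√1293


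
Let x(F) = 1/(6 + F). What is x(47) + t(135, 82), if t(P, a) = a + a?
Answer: 8693/53 ≈ 164.02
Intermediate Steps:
t(P, a) = 2*a
x(47) + t(135, 82) = 1/(6 + 47) + 2*82 = 1/53 + 164 = 8693/53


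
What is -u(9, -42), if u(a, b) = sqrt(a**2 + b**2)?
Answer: -3*sqrt(205) ≈ -42.953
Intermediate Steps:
-u(9, -42) = -sqrt(9**2 + (-42)**2) = -sqrt(81 + 1764) = -sqrt(1845) = -3*sqrt(205)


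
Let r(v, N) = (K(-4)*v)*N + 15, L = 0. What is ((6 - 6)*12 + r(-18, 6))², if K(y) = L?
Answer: 225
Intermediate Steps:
K(y) = 0
r(v, N) = 15 (r(v, N) = (0*v)*N + 15 = 0*N + 15 = 0 + 15 = 15)
((6 - 6)*12 + r(-18, 6))² = ((6 - 6)*12 + 15)² = (0*12 + 15)² = (0 + 15)² = 15² = 225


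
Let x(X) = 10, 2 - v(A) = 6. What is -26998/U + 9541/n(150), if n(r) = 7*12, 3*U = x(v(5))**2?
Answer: -208907/300 ≈ -696.36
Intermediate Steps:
v(A) = -4 (v(A) = 2 - 1*6 = 2 - 6 = -4)
U = 100/3 (U = (1/3)*10**2 = (1/3)*100 = 100/3 ≈ 33.333)
n(r) = 84
-26998/U + 9541/n(150) = -26998/100/3 + 9541/84 = -26998*3/100 + 9541*(1/84) = -40497/50 + 1363/12 = -208907/300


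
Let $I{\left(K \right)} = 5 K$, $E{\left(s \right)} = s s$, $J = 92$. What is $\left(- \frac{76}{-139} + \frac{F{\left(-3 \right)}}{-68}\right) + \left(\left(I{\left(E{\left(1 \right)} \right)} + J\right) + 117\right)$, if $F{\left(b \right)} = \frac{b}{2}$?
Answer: $\frac{4056209}{18904} \approx 214.57$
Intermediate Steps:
$F{\left(b \right)} = \frac{b}{2}$ ($F{\left(b \right)} = b \frac{1}{2} = \frac{b}{2}$)
$E{\left(s \right)} = s^{2}$
$\left(- \frac{76}{-139} + \frac{F{\left(-3 \right)}}{-68}\right) + \left(\left(I{\left(E{\left(1 \right)} \right)} + J\right) + 117\right) = \left(- \frac{76}{-139} + \frac{\frac{1}{2} \left(-3\right)}{-68}\right) + \left(\left(5 \cdot 1^{2} + 92\right) + 117\right) = \left(\left(-76\right) \left(- \frac{1}{139}\right) - - \frac{3}{136}\right) + \left(\left(5 \cdot 1 + 92\right) + 117\right) = \left(\frac{76}{139} + \frac{3}{136}\right) + \left(\left(5 + 92\right) + 117\right) = \frac{10753}{18904} + \left(97 + 117\right) = \frac{10753}{18904} + 214 = \frac{4056209}{18904}$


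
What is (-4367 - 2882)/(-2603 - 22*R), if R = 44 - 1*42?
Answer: 7249/2647 ≈ 2.7386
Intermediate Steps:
R = 2 (R = 44 - 42 = 2)
(-4367 - 2882)/(-2603 - 22*R) = (-4367 - 2882)/(-2603 - 22*2) = -7249/(-2603 - 44) = -7249/(-2647) = -7249*(-1/2647) = 7249/2647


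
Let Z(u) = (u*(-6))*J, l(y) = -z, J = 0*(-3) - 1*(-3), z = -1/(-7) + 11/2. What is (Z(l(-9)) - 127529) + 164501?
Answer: 259515/7 ≈ 37074.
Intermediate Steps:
z = 79/14 (z = -1*(-⅐) + 11*(½) = ⅐ + 11/2 = 79/14 ≈ 5.6429)
J = 3 (J = 0 + 3 = 3)
l(y) = -79/14 (l(y) = -1*79/14 = -79/14)
Z(u) = -18*u (Z(u) = (u*(-6))*3 = -6*u*3 = -18*u)
(Z(l(-9)) - 127529) + 164501 = (-18*(-79/14) - 127529) + 164501 = (711/7 - 127529) + 164501 = -891992/7 + 164501 = 259515/7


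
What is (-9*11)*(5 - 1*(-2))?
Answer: -693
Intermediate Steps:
(-9*11)*(5 - 1*(-2)) = -99*(5 + 2) = -99*7 = -693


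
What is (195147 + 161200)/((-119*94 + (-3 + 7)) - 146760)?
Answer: -356347/157942 ≈ -2.2562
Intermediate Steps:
(195147 + 161200)/((-119*94 + (-3 + 7)) - 146760) = 356347/((-11186 + 4) - 146760) = 356347/(-11182 - 146760) = 356347/(-157942) = 356347*(-1/157942) = -356347/157942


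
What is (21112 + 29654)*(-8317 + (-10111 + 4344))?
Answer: -714988344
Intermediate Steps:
(21112 + 29654)*(-8317 + (-10111 + 4344)) = 50766*(-8317 - 5767) = 50766*(-14084) = -714988344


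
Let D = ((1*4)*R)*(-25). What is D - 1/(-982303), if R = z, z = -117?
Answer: 11492945101/982303 ≈ 11700.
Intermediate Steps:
R = -117
D = 11700 (D = ((1*4)*(-117))*(-25) = (4*(-117))*(-25) = -468*(-25) = 11700)
D - 1/(-982303) = 11700 - 1/(-982303) = 11700 - 1*(-1/982303) = 11700 + 1/982303 = 11492945101/982303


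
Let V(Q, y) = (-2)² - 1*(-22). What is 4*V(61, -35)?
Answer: 104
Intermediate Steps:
V(Q, y) = 26 (V(Q, y) = 4 + 22 = 26)
4*V(61, -35) = 4*26 = 104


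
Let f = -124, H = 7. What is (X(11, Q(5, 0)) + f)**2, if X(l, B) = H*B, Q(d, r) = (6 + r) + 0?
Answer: 6724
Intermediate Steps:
Q(d, r) = 6 + r
X(l, B) = 7*B
(X(11, Q(5, 0)) + f)**2 = (7*(6 + 0) - 124)**2 = (7*6 - 124)**2 = (42 - 124)**2 = (-82)**2 = 6724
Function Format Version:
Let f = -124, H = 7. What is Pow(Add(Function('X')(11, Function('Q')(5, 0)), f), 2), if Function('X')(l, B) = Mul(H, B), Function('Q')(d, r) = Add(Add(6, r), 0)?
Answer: 6724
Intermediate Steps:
Function('Q')(d, r) = Add(6, r)
Function('X')(l, B) = Mul(7, B)
Pow(Add(Function('X')(11, Function('Q')(5, 0)), f), 2) = Pow(Add(Mul(7, Add(6, 0)), -124), 2) = Pow(Add(Mul(7, 6), -124), 2) = Pow(Add(42, -124), 2) = Pow(-82, 2) = 6724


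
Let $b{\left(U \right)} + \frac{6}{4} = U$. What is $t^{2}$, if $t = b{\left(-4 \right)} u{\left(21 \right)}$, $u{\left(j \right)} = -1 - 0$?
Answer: $\frac{121}{4} \approx 30.25$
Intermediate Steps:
$b{\left(U \right)} = - \frac{3}{2} + U$
$u{\left(j \right)} = -1$ ($u{\left(j \right)} = -1 + 0 = -1$)
$t = \frac{11}{2}$ ($t = \left(- \frac{3}{2} - 4\right) \left(-1\right) = \left(- \frac{11}{2}\right) \left(-1\right) = \frac{11}{2} \approx 5.5$)
$t^{2} = \left(\frac{11}{2}\right)^{2} = \frac{121}{4}$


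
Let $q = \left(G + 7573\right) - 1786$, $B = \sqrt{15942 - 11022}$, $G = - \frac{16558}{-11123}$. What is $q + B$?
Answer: $\frac{64385359}{11123} + 2 \sqrt{1230} \approx 5858.6$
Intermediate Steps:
$G = \frac{16558}{11123}$ ($G = \left(-16558\right) \left(- \frac{1}{11123}\right) = \frac{16558}{11123} \approx 1.4886$)
$B = 2 \sqrt{1230}$ ($B = \sqrt{4920} = 2 \sqrt{1230} \approx 70.143$)
$q = \frac{64385359}{11123}$ ($q = \left(\frac{16558}{11123} + 7573\right) - 1786 = \frac{84251037}{11123} - 1786 = \frac{64385359}{11123} \approx 5788.5$)
$q + B = \frac{64385359}{11123} + 2 \sqrt{1230}$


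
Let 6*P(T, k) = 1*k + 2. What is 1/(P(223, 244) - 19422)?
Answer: -1/19381 ≈ -5.1597e-5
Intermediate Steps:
P(T, k) = 1/3 + k/6 (P(T, k) = (1*k + 2)/6 = (k + 2)/6 = (2 + k)/6 = 1/3 + k/6)
1/(P(223, 244) - 19422) = 1/((1/3 + (1/6)*244) - 19422) = 1/((1/3 + 122/3) - 19422) = 1/(41 - 19422) = 1/(-19381) = -1/19381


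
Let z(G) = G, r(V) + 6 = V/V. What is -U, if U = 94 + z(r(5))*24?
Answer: 26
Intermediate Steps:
r(V) = -5 (r(V) = -6 + V/V = -6 + 1 = -5)
U = -26 (U = 94 - 5*24 = 94 - 120 = -26)
-U = -1*(-26) = 26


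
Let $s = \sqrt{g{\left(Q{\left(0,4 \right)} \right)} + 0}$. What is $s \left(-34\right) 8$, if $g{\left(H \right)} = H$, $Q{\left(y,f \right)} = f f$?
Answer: $-1088$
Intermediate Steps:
$Q{\left(y,f \right)} = f^{2}$
$s = 4$ ($s = \sqrt{4^{2} + 0} = \sqrt{16 + 0} = \sqrt{16} = 4$)
$s \left(-34\right) 8 = 4 \left(-34\right) 8 = \left(-136\right) 8 = -1088$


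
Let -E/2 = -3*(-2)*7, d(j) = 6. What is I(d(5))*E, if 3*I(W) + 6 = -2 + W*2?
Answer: -112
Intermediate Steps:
E = -84 (E = -2*(-3*(-2))*7 = -12*7 = -2*42 = -84)
I(W) = -8/3 + 2*W/3 (I(W) = -2 + (-2 + W*2)/3 = -2 + (-2 + 2*W)/3 = -2 + (-⅔ + 2*W/3) = -8/3 + 2*W/3)
I(d(5))*E = (-8/3 + (⅔)*6)*(-84) = (-8/3 + 4)*(-84) = (4/3)*(-84) = -112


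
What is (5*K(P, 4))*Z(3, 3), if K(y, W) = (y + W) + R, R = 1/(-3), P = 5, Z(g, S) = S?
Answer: 130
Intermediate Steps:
R = -⅓ ≈ -0.33333
K(y, W) = -⅓ + W + y (K(y, W) = (y + W) - ⅓ = (W + y) - ⅓ = -⅓ + W + y)
(5*K(P, 4))*Z(3, 3) = (5*(-⅓ + 4 + 5))*3 = (5*(26/3))*3 = (130/3)*3 = 130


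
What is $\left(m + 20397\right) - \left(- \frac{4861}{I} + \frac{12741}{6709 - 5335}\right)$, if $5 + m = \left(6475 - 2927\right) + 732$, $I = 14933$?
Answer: $\frac{168678360895}{6839314} \approx 24663.0$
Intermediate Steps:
$m = 4275$ ($m = -5 + \left(\left(6475 - 2927\right) + 732\right) = -5 + \left(3548 + 732\right) = -5 + 4280 = 4275$)
$\left(m + 20397\right) - \left(- \frac{4861}{I} + \frac{12741}{6709 - 5335}\right) = \left(4275 + 20397\right) + \left(\frac{4861}{14933} - \frac{12741}{6709 - 5335}\right) = 24672 + \left(4861 \cdot \frac{1}{14933} - \frac{12741}{1374}\right) = 24672 + \left(\frac{4861}{14933} - \frac{4247}{458}\right) = 24672 - \frac{61194113}{6839314} = \frac{168678360895}{6839314}$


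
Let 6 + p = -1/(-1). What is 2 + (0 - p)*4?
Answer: 22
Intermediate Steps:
p = -5 (p = -6 - 1/(-1) = -6 - 1*(-1) = -6 + 1 = -5)
2 + (0 - p)*4 = 2 + (0 - 1*(-5))*4 = 2 + (0 + 5)*4 = 2 + 5*4 = 2 + 20 = 22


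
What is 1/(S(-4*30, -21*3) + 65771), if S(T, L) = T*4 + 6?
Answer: 1/65297 ≈ 1.5315e-5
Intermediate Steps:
S(T, L) = 6 + 4*T (S(T, L) = 4*T + 6 = 6 + 4*T)
1/(S(-4*30, -21*3) + 65771) = 1/((6 + 4*(-4*30)) + 65771) = 1/((6 + 4*(-120)) + 65771) = 1/((6 - 480) + 65771) = 1/(-474 + 65771) = 1/65297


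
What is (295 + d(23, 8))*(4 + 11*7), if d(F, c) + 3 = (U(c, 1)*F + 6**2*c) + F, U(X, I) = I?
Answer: 50706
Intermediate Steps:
d(F, c) = -3 + 2*F + 36*c (d(F, c) = -3 + ((1*F + 6**2*c) + F) = -3 + ((F + 36*c) + F) = -3 + (2*F + 36*c) = -3 + 2*F + 36*c)
(295 + d(23, 8))*(4 + 11*7) = (295 + (-3 + 2*23 + 36*8))*(4 + 11*7) = (295 + (-3 + 46 + 288))*(4 + 77) = (295 + 331)*81 = 626*81 = 50706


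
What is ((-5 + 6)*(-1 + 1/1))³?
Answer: 0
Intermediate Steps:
((-5 + 6)*(-1 + 1/1))³ = (1*(-1 + 1))³ = (1*0)³ = 0³ = 0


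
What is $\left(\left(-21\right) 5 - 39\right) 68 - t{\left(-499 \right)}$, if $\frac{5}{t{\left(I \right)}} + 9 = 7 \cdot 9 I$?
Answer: $- \frac{307919227}{31446} \approx -9792.0$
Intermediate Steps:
$t{\left(I \right)} = \frac{5}{-9 + 63 I}$ ($t{\left(I \right)} = \frac{5}{-9 + 7 \cdot 9 I} = \frac{5}{-9 + 63 I}$)
$\left(\left(-21\right) 5 - 39\right) 68 - t{\left(-499 \right)} = \left(\left(-21\right) 5 - 39\right) 68 - \frac{5}{9 \left(-1 + 7 \left(-499\right)\right)} = \left(-105 - 39\right) 68 - \frac{5}{9 \left(-1 - 3493\right)} = \left(-144\right) 68 - \frac{5}{9 \left(-3494\right)} = -9792 - \frac{5}{9} \left(- \frac{1}{3494}\right) = -9792 - - \frac{5}{31446} = -9792 + \frac{5}{31446} = - \frac{307919227}{31446}$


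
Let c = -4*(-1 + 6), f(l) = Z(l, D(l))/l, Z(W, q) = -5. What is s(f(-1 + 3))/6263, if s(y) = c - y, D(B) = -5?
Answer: -35/12526 ≈ -0.0027942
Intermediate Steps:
f(l) = -5/l
c = -20 (c = -4*5 = -20)
s(y) = -20 - y
s(f(-1 + 3))/6263 = (-20 - (-5)/(-1 + 3))/6263 = (-20 - (-5)/2)*(1/6263) = (-20 - 1*(-5/2))*(1/6263) = (-20 + 5/2)*(1/6263) = -35/2*1/6263 = -35/12526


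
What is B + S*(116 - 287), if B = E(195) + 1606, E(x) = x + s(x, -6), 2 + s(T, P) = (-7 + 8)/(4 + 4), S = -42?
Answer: 71849/8 ≈ 8981.1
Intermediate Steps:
s(T, P) = -15/8 (s(T, P) = -2 + (-7 + 8)/(4 + 4) = -2 + 1/8 = -15/8)
E(x) = -15/8 + x (E(x) = x - 15/8 = -15/8 + x)
B = 14393/8 (B = (-15/8 + 195) + 1606 = 1545/8 + 1606 = 14393/8 ≈ 1799.1)
B + S*(116 - 287) = 14393/8 - 42*(116 - 287) = 14393/8 - 42*(-171) = 14393/8 + 7182 = 71849/8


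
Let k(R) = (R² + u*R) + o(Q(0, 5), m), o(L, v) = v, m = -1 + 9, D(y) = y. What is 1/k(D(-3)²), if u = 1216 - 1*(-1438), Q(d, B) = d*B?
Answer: 1/23975 ≈ 4.1710e-5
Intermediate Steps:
Q(d, B) = B*d
m = 8
u = 2654 (u = 1216 + 1438 = 2654)
k(R) = 8 + R² + 2654*R (k(R) = (R² + 2654*R) + 8 = 8 + R² + 2654*R)
1/k(D(-3)²) = 1/(8 + ((-3)²)² + 2654*(-3)²) = 1/(8 + 9² + 2654*9) = 1/(8 + 81 + 23886) = 1/23975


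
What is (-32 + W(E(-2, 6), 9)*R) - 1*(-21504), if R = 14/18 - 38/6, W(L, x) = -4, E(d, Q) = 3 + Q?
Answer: 193448/9 ≈ 21494.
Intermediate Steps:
R = -50/9 (R = 14*(1/18) - 38*⅙ = 7/9 - 19/3 = -50/9 ≈ -5.5556)
(-32 + W(E(-2, 6), 9)*R) - 1*(-21504) = (-32 - 4*(-50/9)) - 1*(-21504) = (-32 + 200/9) + 21504 = -88/9 + 21504 = 193448/9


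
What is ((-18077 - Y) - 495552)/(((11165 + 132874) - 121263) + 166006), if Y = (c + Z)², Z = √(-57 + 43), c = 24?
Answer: -514191/188782 - 24*I*√14/94391 ≈ -2.7237 - 0.00095136*I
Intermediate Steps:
Z = I*√14 (Z = √(-14) = I*√14 ≈ 3.7417*I)
Y = (24 + I*√14)² ≈ 562.0 + 179.6*I
((-18077 - Y) - 495552)/(((11165 + 132874) - 121263) + 166006) = ((-18077 - (24 + I*√14)²) - 495552)/(((11165 + 132874) - 121263) + 166006) = (-513629 - (24 + I*√14)²)/((144039 - 121263) + 166006) = (-513629 - (24 + I*√14)²)/(22776 + 166006) = (-513629 - (24 + I*√14)²)/188782 = (-513629 - (24 + I*√14)²)*(1/188782) = -513629/188782 - (24 + I*√14)²/188782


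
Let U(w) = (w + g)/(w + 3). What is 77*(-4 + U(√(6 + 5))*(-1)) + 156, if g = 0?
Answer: -1151/2 + 231*√11/2 ≈ -192.43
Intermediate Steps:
U(w) = w/(3 + w) (U(w) = (w + 0)/(w + 3) = w/(3 + w))
77*(-4 + U(√(6 + 5))*(-1)) + 156 = 77*(-4 + (√(6 + 5)/(3 + √(6 + 5)))*(-1)) + 156 = 77*(-4 + (√11/(3 + √11))*(-1)) + 156 = 77*(-4 - √11/(3 + √11)) + 156 = (-308 - 77*√11/(3 + √11)) + 156 = -152 - 77*√11/(3 + √11)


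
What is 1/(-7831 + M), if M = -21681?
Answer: -1/29512 ≈ -3.3885e-5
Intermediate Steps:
1/(-7831 + M) = 1/(-7831 - 21681) = 1/(-29512) = -1/29512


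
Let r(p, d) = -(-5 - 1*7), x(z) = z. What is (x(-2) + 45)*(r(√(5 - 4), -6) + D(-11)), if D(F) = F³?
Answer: -56717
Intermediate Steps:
r(p, d) = 12 (r(p, d) = -(-5 - 7) = -1*(-12) = 12)
(x(-2) + 45)*(r(√(5 - 4), -6) + D(-11)) = (-2 + 45)*(12 + (-11)³) = 43*(12 - 1331) = 43*(-1319) = -56717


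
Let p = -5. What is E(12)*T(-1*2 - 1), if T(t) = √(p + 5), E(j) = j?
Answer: 0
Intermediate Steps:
T(t) = 0 (T(t) = √(-5 + 5) = √0 = 0)
E(12)*T(-1*2 - 1) = 12*0 = 0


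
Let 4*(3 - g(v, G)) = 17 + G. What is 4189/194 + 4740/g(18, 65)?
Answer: -338501/1358 ≈ -249.26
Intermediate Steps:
g(v, G) = -5/4 - G/4 (g(v, G) = 3 - (17 + G)/4 = 3 + (-17/4 - G/4) = -5/4 - G/4)
4189/194 + 4740/g(18, 65) = 4189/194 + 4740/(-5/4 - 1/4*65) = 4189*(1/194) + 4740/(-5/4 - 65/4) = 4189/194 + 4740/(-35/2) = 4189/194 + 4740*(-2/35) = 4189/194 - 1896/7 = -338501/1358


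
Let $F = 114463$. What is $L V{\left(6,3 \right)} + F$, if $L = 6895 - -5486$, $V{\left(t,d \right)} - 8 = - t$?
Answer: $139225$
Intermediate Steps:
$V{\left(t,d \right)} = 8 - t$
$L = 12381$ ($L = 6895 + 5486 = 12381$)
$L V{\left(6,3 \right)} + F = 12381 \left(8 - 6\right) + 114463 = 12381 \cdot 2 + 114463 = 24762 + 114463 = 139225$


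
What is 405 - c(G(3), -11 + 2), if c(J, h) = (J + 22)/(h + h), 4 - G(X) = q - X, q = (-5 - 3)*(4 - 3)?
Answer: 7327/18 ≈ 407.06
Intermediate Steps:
q = -8 (q = -8*1 = -8)
G(X) = 12 + X (G(X) = 4 - (-8 - X) = 4 + (8 + X) = 12 + X)
c(J, h) = (22 + J)/(2*h) (c(J, h) = (22 + J)/((2*h)) = (22 + J)*(1/(2*h)) = (22 + J)/(2*h))
405 - c(G(3), -11 + 2) = 405 - (22 + (12 + 3))/(2*(-11 + 2)) = 405 - (22 + 15)/(2*(-9)) = 405 - (-1)*37/(2*9) = 405 - 1*(-37/18) = 405 + 37/18 = 7327/18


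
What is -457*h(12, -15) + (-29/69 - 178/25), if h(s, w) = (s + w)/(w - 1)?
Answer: -2573087/27600 ≈ -93.228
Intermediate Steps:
h(s, w) = (s + w)/(-1 + w)
-457*h(12, -15) + (-29/69 - 178/25) = -457*(12 - 15)/(-1 - 15) + (-29/69 - 178/25) = -457*(-3)/(-16) + (-29*1/69 - 178*1/25) = -(-457)*(-3)/16 + (-29/69 - 178/25) = -457*3/16 - 13007/1725 = -1371/16 - 13007/1725 = -2573087/27600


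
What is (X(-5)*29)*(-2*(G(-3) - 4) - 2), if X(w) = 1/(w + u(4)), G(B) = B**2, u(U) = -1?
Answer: 58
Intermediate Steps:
X(w) = 1/(-1 + w) (X(w) = 1/(w - 1) = 1/(-1 + w))
(X(-5)*29)*(-2*(G(-3) - 4) - 2) = (29/(-1 - 5))*(-2*((-3)**2 - 4) - 2) = (29/(-6))*(-2*(9 - 4) - 2) = (-1/6*29)*(-2*5 - 2) = -29*(-10 - 2)/6 = -29/6*(-12) = 58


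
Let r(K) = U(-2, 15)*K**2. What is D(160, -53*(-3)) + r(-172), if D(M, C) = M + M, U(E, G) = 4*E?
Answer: -236352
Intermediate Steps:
D(M, C) = 2*M
r(K) = -8*K**2 (r(K) = (4*(-2))*K**2 = -8*K**2)
D(160, -53*(-3)) + r(-172) = 2*160 - 8*(-172)**2 = 320 - 8*29584 = 320 - 236672 = -236352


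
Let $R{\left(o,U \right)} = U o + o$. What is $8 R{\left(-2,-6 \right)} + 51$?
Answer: $131$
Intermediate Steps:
$R{\left(o,U \right)} = o + U o$
$8 R{\left(-2,-6 \right)} + 51 = 8 \left(- 2 \left(1 - 6\right)\right) + 51 = 8 \left(\left(-2\right) \left(-5\right)\right) + 51 = 8 \cdot 10 + 51 = 80 + 51 = 131$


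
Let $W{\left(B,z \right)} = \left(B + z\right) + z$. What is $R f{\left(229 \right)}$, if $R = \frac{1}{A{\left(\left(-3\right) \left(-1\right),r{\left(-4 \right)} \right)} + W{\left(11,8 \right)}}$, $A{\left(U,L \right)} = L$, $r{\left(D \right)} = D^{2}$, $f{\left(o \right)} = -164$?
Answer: $- \frac{164}{43} \approx -3.814$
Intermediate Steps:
$W{\left(B,z \right)} = B + 2 z$
$R = \frac{1}{43}$ ($R = \frac{1}{\left(-4\right)^{2} + \left(11 + 2 \cdot 8\right)} = \frac{1}{16 + \left(11 + 16\right)} = \frac{1}{16 + 27} = \frac{1}{43} \approx 0.023256$)
$R f{\left(229 \right)} = \frac{1}{43} \left(-164\right) = - \frac{164}{43}$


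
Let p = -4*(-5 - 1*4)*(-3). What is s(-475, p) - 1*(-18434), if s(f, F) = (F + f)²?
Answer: 358323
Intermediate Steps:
p = -108 (p = -4*(-5 - 4)*(-3) = -4*(-9)*(-3) = 36*(-3) = -108)
s(-475, p) - 1*(-18434) = (-108 - 475)² - 1*(-18434) = (-583)² + 18434 = 339889 + 18434 = 358323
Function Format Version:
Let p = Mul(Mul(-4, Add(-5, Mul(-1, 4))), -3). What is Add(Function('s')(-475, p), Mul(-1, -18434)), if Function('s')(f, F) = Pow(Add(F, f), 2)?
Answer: 358323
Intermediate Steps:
p = -108 (p = Mul(Mul(-4, Add(-5, -4)), -3) = Mul(Mul(-4, -9), -3) = Mul(36, -3) = -108)
Add(Function('s')(-475, p), Mul(-1, -18434)) = Add(Pow(Add(-108, -475), 2), Mul(-1, -18434)) = Add(Pow(-583, 2), 18434) = Add(339889, 18434) = 358323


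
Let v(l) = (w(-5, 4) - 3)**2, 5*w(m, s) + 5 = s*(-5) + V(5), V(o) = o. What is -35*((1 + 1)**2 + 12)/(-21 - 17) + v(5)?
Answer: 1211/19 ≈ 63.737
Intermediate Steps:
w(m, s) = -s (w(m, s) = -1 + (s*(-5) + 5)/5 = -1 + (-5*s + 5)/5 = -1 + (5 - 5*s)/5 = -1 + (1 - s) = -s)
v(l) = 49 (v(l) = (-1*4 - 3)**2 = (-4 - 3)**2 = (-7)**2 = 49)
-35*((1 + 1)**2 + 12)/(-21 - 17) + v(5) = -35*((1 + 1)**2 + 12)/(-21 - 17) + 49 = -35*(2**2 + 12)/(-38) + 49 = -35*(4 + 12)*(-1)/38 + 49 = -560*(-1)/38 + 49 = -35*(-8/19) + 49 = 280/19 + 49 = 1211/19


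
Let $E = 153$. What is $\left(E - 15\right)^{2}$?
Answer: $19044$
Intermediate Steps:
$\left(E - 15\right)^{2} = \left(153 - 15\right)^{2} = 138^{2} = 19044$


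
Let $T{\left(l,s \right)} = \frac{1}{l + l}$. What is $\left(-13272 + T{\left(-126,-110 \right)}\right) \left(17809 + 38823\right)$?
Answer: $- \frac{47352068110}{63} \approx -7.5162 \cdot 10^{8}$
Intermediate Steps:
$T{\left(l,s \right)} = \frac{1}{2 l}$
$\left(-13272 + T{\left(-126,-110 \right)}\right) \left(17809 + 38823\right) = \left(-13272 + \frac{1}{2 \left(-126\right)}\right) \left(17809 + 38823\right) = \left(-13272 + \frac{1}{2} \left(- \frac{1}{126}\right)\right) 56632 = \left(-13272 - \frac{1}{252}\right) 56632 = \left(- \frac{3344545}{252}\right) 56632 = - \frac{47352068110}{63}$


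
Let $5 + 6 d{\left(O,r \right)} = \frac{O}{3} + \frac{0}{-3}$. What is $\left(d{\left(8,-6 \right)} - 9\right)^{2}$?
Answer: $\frac{28561}{324} \approx 88.151$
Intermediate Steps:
$d{\left(O,r \right)} = - \frac{5}{6} + \frac{O}{18}$ ($d{\left(O,r \right)} = - \frac{5}{6} + \frac{\frac{O}{3} + \frac{0}{-3}}{6} = - \frac{5}{6} + \frac{O \frac{1}{3} + 0 \left(- \frac{1}{3}\right)}{6} = - \frac{5}{6} + \frac{\frac{O}{3} + 0}{6} = - \frac{5}{6} + \frac{\frac{1}{3} O}{6} = - \frac{5}{6} + \frac{O}{18}$)
$\left(d{\left(8,-6 \right)} - 9\right)^{2} = \left(\left(- \frac{5}{6} + \frac{1}{18} \cdot 8\right) - 9\right)^{2} = \left(\left(- \frac{5}{6} + \frac{4}{9}\right) - 9\right)^{2} = \left(- \frac{7}{18} - 9\right)^{2} = \left(- \frac{169}{18}\right)^{2} = \frac{28561}{324}$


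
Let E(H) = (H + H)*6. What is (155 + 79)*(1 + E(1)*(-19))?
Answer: -53118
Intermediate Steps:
E(H) = 12*H (E(H) = (2*H)*6 = 12*H)
(155 + 79)*(1 + E(1)*(-19)) = (155 + 79)*(1 + (12*1)*(-19)) = 234*(1 + 12*(-19)) = 234*(1 - 228) = 234*(-227) = -53118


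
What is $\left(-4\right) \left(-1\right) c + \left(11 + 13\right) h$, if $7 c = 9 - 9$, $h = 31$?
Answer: $744$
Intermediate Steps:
$c = 0$ ($c = \frac{9 - 9}{7} = \frac{1}{7} \cdot 0 = 0$)
$\left(-4\right) \left(-1\right) c + \left(11 + 13\right) h = \left(-4\right) \left(-1\right) 0 + \left(11 + 13\right) 31 = 4 \cdot 0 + 24 \cdot 31 = 0 + 744 = 744$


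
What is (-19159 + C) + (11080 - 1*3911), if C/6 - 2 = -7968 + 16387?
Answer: 38536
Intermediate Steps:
C = 50526 (C = 12 + 6*(-7968 + 16387) = 12 + 6*8419 = 12 + 50514 = 50526)
(-19159 + C) + (11080 - 1*3911) = (-19159 + 50526) + (11080 - 1*3911) = 31367 + (11080 - 3911) = 31367 + 7169 = 38536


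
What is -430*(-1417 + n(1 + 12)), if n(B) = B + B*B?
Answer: 531050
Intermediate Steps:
n(B) = B + B²
-430*(-1417 + n(1 + 12)) = -430*(-1417 + (1 + 12)*(1 + (1 + 12))) = -430*(-1417 + 13*(1 + 13)) = -430*(-1417 + 13*14) = -430*(-1417 + 182) = -430*(-1235) = 531050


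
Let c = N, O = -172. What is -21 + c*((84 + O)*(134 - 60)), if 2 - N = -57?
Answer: -384229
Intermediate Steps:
N = 59 (N = 2 - 1*(-57) = 2 + 57 = 59)
c = 59
-21 + c*((84 + O)*(134 - 60)) = -21 + 59*((84 - 172)*(134 - 60)) = -21 + 59*(-88*74) = -21 + 59*(-6512) = -21 - 384208 = -384229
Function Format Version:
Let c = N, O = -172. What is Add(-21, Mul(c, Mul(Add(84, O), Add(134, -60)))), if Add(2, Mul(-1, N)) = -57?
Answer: -384229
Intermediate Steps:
N = 59 (N = Add(2, Mul(-1, -57)) = Add(2, 57) = 59)
c = 59
Add(-21, Mul(c, Mul(Add(84, O), Add(134, -60)))) = Add(-21, Mul(59, Mul(Add(84, -172), Add(134, -60)))) = Add(-21, Mul(59, Mul(-88, 74))) = Add(-21, Mul(59, -6512)) = Add(-21, -384208) = -384229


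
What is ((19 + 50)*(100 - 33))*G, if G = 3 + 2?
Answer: 23115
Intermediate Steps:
G = 5
((19 + 50)*(100 - 33))*G = ((19 + 50)*(100 - 33))*5 = (69*67)*5 = 4623*5 = 23115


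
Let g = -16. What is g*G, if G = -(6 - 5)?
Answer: 16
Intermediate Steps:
G = -1 (G = -1*1 = -1)
g*G = -16*(-1) = 16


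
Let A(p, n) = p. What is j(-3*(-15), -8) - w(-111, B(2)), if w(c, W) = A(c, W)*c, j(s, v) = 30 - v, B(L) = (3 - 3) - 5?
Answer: -12283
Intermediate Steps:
B(L) = -5 (B(L) = 0 - 5 = -5)
w(c, W) = c² (w(c, W) = c*c = c²)
j(-3*(-15), -8) - w(-111, B(2)) = (30 - 1*(-8)) - 1*(-111)² = (30 + 8) - 1*12321 = 38 - 12321 = -12283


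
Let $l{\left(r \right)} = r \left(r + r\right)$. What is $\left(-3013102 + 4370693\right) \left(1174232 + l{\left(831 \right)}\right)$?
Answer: $3469125592214$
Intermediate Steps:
$l{\left(r \right)} = 2 r^{2}$ ($l{\left(r \right)} = r 2 r = 2 r^{2}$)
$\left(-3013102 + 4370693\right) \left(1174232 + l{\left(831 \right)}\right) = \left(-3013102 + 4370693\right) \left(1174232 + 2 \cdot 831^{2}\right) = 1357591 \left(1174232 + 2 \cdot 690561\right) = 1357591 \left(1174232 + 1381122\right) = 1357591 \cdot 2555354 = 3469125592214$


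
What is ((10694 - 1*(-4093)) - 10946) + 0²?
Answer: 3841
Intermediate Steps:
((10694 - 1*(-4093)) - 10946) + 0² = ((10694 + 4093) - 10946) + 0 = (14787 - 10946) + 0 = 3841 + 0 = 3841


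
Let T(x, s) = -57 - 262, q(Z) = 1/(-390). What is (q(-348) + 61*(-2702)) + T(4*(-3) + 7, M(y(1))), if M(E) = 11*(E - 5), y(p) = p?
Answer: -64404991/390 ≈ -1.6514e+5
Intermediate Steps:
M(E) = -55 + 11*E (M(E) = 11*(-5 + E) = -55 + 11*E)
q(Z) = -1/390
T(x, s) = -319
(q(-348) + 61*(-2702)) + T(4*(-3) + 7, M(y(1))) = (-1/390 + 61*(-2702)) - 319 = (-1/390 - 164822) - 319 = -64280581/390 - 319 = -64404991/390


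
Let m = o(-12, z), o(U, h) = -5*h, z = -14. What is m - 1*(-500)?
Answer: 570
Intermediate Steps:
m = 70 (m = -5*(-14) = 70)
m - 1*(-500) = 70 - 1*(-500) = 70 + 500 = 570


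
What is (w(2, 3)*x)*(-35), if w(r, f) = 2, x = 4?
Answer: -280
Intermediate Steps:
(w(2, 3)*x)*(-35) = (2*4)*(-35) = 8*(-35) = -280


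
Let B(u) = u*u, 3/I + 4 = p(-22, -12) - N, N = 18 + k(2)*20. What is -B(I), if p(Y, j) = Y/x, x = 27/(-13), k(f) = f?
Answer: -6561/1926544 ≈ -0.0034056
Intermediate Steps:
x = -27/13 (x = 27*(-1/13) = -27/13 ≈ -2.0769)
p(Y, j) = -13*Y/27 (p(Y, j) = Y/(-27/13) = Y*(-13/27) = -13*Y/27)
N = 58 (N = 18 + 2*20 = 18 + 40 = 58)
I = -81/1388 (I = 3/(-4 + (-13/27*(-22) - 1*58)) = 3/(-4 + (286/27 - 58)) = 3/(-4 - 1280/27) = 3/(-1388/27) = 3*(-27/1388) = -81/1388 ≈ -0.058357)
B(u) = u**2
-B(I) = -(-81/1388)**2 = -1*6561/1926544 = -6561/1926544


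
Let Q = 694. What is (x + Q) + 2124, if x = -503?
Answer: 2315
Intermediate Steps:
(x + Q) + 2124 = (-503 + 694) + 2124 = 191 + 2124 = 2315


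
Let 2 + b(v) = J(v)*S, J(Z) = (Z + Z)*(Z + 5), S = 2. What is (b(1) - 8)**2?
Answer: 196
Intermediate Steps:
J(Z) = 2*Z*(5 + Z) (J(Z) = (2*Z)*(5 + Z) = 2*Z*(5 + Z))
b(v) = -2 + 4*v*(5 + v) (b(v) = -2 + (2*v*(5 + v))*2 = -2 + 4*v*(5 + v))
(b(1) - 8)**2 = ((-2 + 4*1*(5 + 1)) - 8)**2 = ((-2 + 4*1*6) - 8)**2 = ((-2 + 24) - 8)**2 = (22 - 8)**2 = 14**2 = 196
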